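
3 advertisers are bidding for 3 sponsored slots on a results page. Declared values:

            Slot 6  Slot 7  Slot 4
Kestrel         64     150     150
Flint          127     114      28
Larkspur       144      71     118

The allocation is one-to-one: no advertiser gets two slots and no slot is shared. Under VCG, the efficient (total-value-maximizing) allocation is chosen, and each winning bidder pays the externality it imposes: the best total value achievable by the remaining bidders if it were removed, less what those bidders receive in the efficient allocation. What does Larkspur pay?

Larkspur pays $13.

Efficient allocation: Kestrel→Slot 4 ($150), Flint→Slot 7 ($114), Larkspur→Slot 6 ($144); total welfare W = $408.
Larkspur receives Slot 6 at value $144, so the others get W − 144 = $264.
Without Larkspur: best allocation of the remaining 2 bidders over all 3 slots is Kestrel→Slot 7 ($150), Flint→Slot 6 ($127), total $277.
VCG payment = (others' best without Larkspur) − (others' welfare with Larkspur) = 277 − 264 = $13.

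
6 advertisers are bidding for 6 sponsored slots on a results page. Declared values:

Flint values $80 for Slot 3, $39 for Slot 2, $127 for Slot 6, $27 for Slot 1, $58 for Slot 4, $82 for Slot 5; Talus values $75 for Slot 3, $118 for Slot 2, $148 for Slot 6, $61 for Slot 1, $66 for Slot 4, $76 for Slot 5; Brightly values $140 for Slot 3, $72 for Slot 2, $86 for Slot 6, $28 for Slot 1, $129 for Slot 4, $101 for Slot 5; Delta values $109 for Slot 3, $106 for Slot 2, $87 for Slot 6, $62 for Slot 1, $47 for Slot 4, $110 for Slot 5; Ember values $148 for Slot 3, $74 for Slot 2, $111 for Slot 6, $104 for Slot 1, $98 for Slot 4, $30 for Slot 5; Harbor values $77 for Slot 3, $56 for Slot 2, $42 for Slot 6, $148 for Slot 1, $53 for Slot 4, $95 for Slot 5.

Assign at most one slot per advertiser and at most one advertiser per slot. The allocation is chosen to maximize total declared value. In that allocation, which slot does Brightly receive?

Brightly receives Slot 4.

Treat this as an assignment problem: match each advertiser to one slot.
Optimal: Flint→Slot 6 ($127), Talus→Slot 2 ($118), Brightly→Slot 4 ($129), Delta→Slot 5 ($110), Ember→Slot 3 ($148), Harbor→Slot 1 ($148) — total 127+118+129+110+148+148 = $780.
Row-greedy (each advertiser in turn takes its best remaining slot) gives $652, worse by 128.
Next-best assignment: Flint→Slot 5, Talus→Slot 6, Brightly→Slot 4, Delta→Slot 2, Ember→Slot 3, Harbor→Slot 1 = $761.
Brightly's own top slot is Slot 3 ($140), but forcing Brightly→Slot 3 and reassigning the rest optimally gives only $741 — worse by 39.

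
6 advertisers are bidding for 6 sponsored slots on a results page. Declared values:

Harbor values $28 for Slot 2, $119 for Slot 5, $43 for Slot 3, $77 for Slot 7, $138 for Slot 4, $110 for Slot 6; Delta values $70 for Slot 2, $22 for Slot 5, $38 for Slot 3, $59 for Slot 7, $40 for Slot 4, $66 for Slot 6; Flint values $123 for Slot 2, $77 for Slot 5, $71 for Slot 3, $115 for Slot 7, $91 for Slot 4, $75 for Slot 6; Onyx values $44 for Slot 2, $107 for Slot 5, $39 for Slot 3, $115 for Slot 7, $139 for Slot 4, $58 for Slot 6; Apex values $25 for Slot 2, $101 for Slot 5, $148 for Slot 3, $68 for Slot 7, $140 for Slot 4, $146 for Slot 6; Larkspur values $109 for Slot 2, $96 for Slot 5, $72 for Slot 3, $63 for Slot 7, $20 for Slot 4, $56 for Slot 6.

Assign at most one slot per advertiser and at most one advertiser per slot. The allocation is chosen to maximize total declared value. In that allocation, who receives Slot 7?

This is a one-to-one assignment (maximum-weight bipartite matching).
Optimal: Harbor→Slot 5 ($119), Delta→Slot 6 ($66), Flint→Slot 7 ($115), Onyx→Slot 4 ($139), Apex→Slot 3 ($148), Larkspur→Slot 2 ($109) — total 119+66+115+139+148+109 = $696.
Next-best assignment: Harbor→Slot 4, Delta→Slot 6, Flint→Slot 2, Onyx→Slot 7, Apex→Slot 3, Larkspur→Slot 5 = $686.
Flint's own top slot is Slot 2 ($123), but forcing Flint→Slot 2 and reassigning the rest optimally gives only $686 — worse by 10.

Flint receives Slot 7.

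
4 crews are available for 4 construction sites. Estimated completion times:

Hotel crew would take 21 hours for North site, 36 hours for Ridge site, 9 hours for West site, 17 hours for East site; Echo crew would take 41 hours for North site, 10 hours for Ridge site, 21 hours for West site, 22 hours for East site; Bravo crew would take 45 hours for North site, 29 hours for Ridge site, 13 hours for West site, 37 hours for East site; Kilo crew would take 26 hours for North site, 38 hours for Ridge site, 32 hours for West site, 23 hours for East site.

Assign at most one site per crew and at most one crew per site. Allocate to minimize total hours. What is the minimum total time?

Min total: 66 hours

Optimal: Hotel crew→East site (17 hours), Echo crew→Ridge site (10 hours), Bravo crew→West site (13 hours), Kilo crew→North site (26 hours) — total 17+10+13+26 = 66 hours.
Next-best assignment: Hotel crew→North site, Echo crew→Ridge site, Bravo crew→West site, Kilo crew→East site = 67 hours.
Swapping Kilo crew↔Hotel crew (Kilo crew→East site 23 hours, Hotel crew→North site 21 hours) adds 1.
Every other assignment is strictly worse.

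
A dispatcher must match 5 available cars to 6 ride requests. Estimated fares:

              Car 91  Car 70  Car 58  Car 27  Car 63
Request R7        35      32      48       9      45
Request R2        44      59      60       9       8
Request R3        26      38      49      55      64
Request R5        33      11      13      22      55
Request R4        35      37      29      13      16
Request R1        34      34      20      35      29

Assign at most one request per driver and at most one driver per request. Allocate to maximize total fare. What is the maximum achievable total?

Optimal: Car 91→Request R4 ($35), Car 70→Request R2 ($59), Car 58→Request R7 ($48), Car 27→Request R3 ($55), Car 63→Request R5 ($55) — total 35+59+48+55+55 = $252.
Max-entry greedy (repeatedly take the single best remaining cell) gives $231, worse by 21.
Next-best assignment: Car 91→Request R1, Car 70→Request R2, Car 58→Request R7, Car 27→Request R3, Car 63→Request R5 = $251.
Checked against all permutations: $252 is optimal.

Max total: $252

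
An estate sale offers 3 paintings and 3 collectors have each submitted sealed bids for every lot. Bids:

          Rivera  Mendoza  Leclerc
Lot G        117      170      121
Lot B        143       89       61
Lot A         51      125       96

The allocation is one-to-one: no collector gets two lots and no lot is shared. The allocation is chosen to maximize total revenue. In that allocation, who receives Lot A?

This is the linear assignment problem.
Optimal: Rivera→Lot B ($143), Mendoza→Lot G ($170), Leclerc→Lot A ($96) — total 143+170+96 = $409.
Next-best assignment: Rivera→Lot B, Mendoza→Lot A, Leclerc→Lot G = $389.
Leclerc's own top lot is Lot G ($121), but forcing Leclerc→Lot G and reassigning the rest optimally gives only $389 — worse by 20.

Leclerc receives Lot A.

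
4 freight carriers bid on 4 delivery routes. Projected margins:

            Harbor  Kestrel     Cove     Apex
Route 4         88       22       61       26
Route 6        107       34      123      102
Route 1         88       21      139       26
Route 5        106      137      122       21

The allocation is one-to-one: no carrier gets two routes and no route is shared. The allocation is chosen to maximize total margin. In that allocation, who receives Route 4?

Treat this as an assignment problem: match each carrier to one route.
Optimal: Harbor→Route 4 ($88k), Kestrel→Route 5 ($137k), Cove→Route 1 ($139k), Apex→Route 6 ($102k) — total 88+137+139+102 = $466k.
Row-greedy (each carrier in turn takes its best remaining route) gives $409k, worse by 57.
Harbor's own top route is Route 6 ($107k), but forcing Harbor→Route 6 and reassigning the rest optimally gives only $409k — worse by 57.

Harbor receives Route 4.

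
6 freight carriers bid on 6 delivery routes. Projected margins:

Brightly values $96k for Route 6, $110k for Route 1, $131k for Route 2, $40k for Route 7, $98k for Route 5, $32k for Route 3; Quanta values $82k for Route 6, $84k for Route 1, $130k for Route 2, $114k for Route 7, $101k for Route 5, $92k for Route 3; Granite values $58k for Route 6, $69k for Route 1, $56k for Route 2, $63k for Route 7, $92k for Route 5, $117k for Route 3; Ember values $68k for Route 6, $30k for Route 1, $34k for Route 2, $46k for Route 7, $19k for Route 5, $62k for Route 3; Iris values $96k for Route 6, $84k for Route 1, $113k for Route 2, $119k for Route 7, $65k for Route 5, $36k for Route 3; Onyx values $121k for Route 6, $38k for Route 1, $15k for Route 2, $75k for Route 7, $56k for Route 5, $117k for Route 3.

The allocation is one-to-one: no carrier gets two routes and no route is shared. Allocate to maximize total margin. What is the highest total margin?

Max total: $636k

Optimal: Brightly→Route 1 ($110k), Quanta→Route 2 ($130k), Granite→Route 5 ($92k), Ember→Route 6 ($68k), Iris→Route 7 ($119k), Onyx→Route 3 ($117k) — total 110+130+92+68+119+117 = $636k.
Max-entry greedy (repeatedly take the single best remaining cell) gives $619k, worse by 17.
Next-best assignment: Brightly→Route 1, Quanta→Route 2, Granite→Route 5, Ember→Route 3, Iris→Route 7, Onyx→Route 6 = $634k.
No other one-to-one assignment exceeds $636k.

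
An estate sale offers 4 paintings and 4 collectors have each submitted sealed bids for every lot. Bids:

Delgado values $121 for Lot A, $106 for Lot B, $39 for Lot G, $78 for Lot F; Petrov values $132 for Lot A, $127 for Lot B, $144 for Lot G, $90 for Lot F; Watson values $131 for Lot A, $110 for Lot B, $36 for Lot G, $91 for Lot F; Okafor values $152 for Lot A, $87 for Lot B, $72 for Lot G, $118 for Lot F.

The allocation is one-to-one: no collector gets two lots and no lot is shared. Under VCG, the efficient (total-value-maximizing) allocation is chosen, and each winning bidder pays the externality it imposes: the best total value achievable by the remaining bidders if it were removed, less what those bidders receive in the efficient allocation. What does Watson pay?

Efficient allocation: Delgado→Lot B ($106), Petrov→Lot G ($144), Watson→Lot A ($131), Okafor→Lot F ($118); total welfare W = $499.
Watson receives Lot A at value $131, so the others get W − 131 = $368.
Without Watson: best allocation of the remaining 3 bidders over all 4 lots is Delgado→Lot B ($106), Petrov→Lot G ($144), Okafor→Lot A ($152), total $402.
VCG payment = (others' best without Watson) − (others' welfare with Watson) = 402 − 368 = $34.

Watson pays $34.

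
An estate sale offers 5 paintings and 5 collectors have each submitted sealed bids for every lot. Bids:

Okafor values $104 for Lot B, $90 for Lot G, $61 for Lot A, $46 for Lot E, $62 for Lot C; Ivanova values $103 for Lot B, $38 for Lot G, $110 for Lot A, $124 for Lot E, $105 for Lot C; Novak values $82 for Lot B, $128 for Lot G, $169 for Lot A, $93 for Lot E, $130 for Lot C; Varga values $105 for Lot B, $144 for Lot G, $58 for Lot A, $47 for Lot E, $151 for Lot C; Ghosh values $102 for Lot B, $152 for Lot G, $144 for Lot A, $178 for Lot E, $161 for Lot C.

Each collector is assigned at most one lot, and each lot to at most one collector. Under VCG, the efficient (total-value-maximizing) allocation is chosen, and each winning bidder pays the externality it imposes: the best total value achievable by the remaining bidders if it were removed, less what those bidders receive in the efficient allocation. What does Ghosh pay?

Ghosh pays $7.

Efficient allocation: Okafor→Lot B ($104), Ivanova→Lot E ($124), Novak→Lot A ($169), Varga→Lot G ($144), Ghosh→Lot C ($161); total welfare W = $702.
Ghosh receives Lot C at value $161, so the others get W − 161 = $541.
Without Ghosh: best allocation of the remaining 4 bidders over all 5 lots is Okafor→Lot B ($104), Ivanova→Lot E ($124), Novak→Lot A ($169), Varga→Lot C ($151), total $548.
VCG payment = (others' best without Ghosh) − (others' welfare with Ghosh) = 548 − 541 = $7.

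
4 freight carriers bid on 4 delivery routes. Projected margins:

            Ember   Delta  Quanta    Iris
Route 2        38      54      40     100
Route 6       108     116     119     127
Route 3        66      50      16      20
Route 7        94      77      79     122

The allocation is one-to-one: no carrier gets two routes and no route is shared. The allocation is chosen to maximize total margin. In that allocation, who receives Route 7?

This is the linear assignment problem.
Optimal: Ember→Route 7 ($94k), Delta→Route 3 ($50k), Quanta→Route 6 ($119k), Iris→Route 2 ($100k) — total 94+50+119+100 = $363k.
Max-entry greedy (repeatedly take the single best remaining cell) gives $291k, worse by 72.
Ember's own top route is Route 6 ($108k), but forcing Ember→Route 6 and reassigning the rest optimally gives only $337k — worse by 26.

Ember receives Route 7.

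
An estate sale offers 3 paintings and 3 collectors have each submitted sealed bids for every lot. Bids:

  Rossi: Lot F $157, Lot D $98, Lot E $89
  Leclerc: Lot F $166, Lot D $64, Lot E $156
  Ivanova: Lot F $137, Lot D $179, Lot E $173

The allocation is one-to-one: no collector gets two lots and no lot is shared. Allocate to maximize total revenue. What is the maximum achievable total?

Max total: $492

Optimal: Rossi→Lot F ($157), Leclerc→Lot E ($156), Ivanova→Lot D ($179) — total 157+156+179 = $492.
Column-greedy (each lot in turn goes to its best remaining collector) gives $434, worse by 58.
Next-best assignment: Rossi→Lot D, Leclerc→Lot F, Ivanova→Lot E = $437.
Swapping Leclerc↔Rossi (Leclerc→Lot F $166, Rossi→Lot E $89) loses 58.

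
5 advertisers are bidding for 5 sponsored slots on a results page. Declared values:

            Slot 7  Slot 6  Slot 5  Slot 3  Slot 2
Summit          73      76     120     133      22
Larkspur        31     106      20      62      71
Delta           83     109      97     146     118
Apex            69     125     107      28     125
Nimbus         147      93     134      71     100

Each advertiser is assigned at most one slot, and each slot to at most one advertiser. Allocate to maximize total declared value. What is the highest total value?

This is the linear assignment problem.
Optimal: Summit→Slot 5 ($120), Larkspur→Slot 6 ($106), Delta→Slot 3 ($146), Apex→Slot 2 ($125), Nimbus→Slot 7 ($147) — total 120+106+146+125+147 = $644.
Column-greedy (each slot in turn goes to its best remaining advertiser) gives $609, worse by 35.

Maximum total: $644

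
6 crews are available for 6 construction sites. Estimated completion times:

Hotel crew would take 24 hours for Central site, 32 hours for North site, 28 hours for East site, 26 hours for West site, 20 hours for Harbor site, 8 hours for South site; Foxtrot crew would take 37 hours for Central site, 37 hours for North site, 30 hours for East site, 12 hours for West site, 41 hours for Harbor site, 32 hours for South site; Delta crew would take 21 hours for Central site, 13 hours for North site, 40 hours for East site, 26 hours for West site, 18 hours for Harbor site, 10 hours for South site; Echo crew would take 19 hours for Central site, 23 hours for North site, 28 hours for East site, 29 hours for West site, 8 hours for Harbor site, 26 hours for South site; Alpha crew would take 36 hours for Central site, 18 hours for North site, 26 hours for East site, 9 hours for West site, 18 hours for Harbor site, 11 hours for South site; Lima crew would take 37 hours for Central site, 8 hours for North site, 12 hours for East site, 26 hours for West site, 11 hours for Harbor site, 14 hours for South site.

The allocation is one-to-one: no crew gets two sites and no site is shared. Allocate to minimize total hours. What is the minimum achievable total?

Optimal: Hotel crew→South site (8 hours), Foxtrot crew→West site (12 hours), Delta crew→Central site (21 hours), Echo crew→Harbor site (8 hours), Alpha crew→North site (18 hours), Lima crew→East site (12 hours) — total 8+12+21+8+18+12 = 79 hours.
Row-greedy (each crew in turn takes its cheapest remaining site) gives 104 hours, worse by 25.
Next-best assignment: Hotel crew→Central site, Foxtrot crew→West site, Delta crew→North site, Echo crew→Harbor site, Alpha crew→South site, Lima crew→East site = 80 hours.
No other one-to-one assignment undercuts 79 hours.

Minimum total: 79 hours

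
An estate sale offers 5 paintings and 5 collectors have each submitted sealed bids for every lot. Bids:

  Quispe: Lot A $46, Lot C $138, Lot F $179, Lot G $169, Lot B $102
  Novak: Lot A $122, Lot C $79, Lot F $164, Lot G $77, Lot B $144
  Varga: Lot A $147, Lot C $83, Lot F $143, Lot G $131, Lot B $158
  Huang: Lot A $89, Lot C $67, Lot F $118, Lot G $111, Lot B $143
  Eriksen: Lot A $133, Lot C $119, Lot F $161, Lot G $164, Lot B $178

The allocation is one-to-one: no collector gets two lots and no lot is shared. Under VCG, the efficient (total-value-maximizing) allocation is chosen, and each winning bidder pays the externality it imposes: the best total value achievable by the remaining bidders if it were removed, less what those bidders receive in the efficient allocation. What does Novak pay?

Efficient allocation: Quispe→Lot C ($138), Novak→Lot F ($164), Varga→Lot A ($147), Huang→Lot B ($143), Eriksen→Lot G ($164); total welfare W = $756.
Novak receives Lot F at value $164, so the others get W − 164 = $592.
Without Novak: best allocation of the remaining 4 bidders over all 5 lots is Quispe→Lot F ($179), Varga→Lot A ($147), Huang→Lot B ($143), Eriksen→Lot G ($164), total $633.
VCG payment = (others' best without Novak) − (others' welfare with Novak) = 633 − 592 = $41.

Novak pays $41.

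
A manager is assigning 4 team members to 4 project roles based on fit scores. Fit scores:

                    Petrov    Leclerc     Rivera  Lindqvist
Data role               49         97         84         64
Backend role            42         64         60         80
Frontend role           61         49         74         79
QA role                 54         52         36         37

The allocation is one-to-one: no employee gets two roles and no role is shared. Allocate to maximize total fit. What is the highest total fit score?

Optimal: Petrov→QA role (54 pts), Leclerc→Data role (97 pts), Rivera→Frontend role (74 pts), Lindqvist→Backend role (80 pts) — total 54+97+74+80 = 305 pts.
Next-best assignment: Petrov→QA role, Leclerc→Data role, Rivera→Backend role, Lindqvist→Frontend role = 290 pts.
Swapping Rivera↔Leclerc (Rivera→Data role 84 pts, Leclerc→Frontend role 49 pts) loses 38.
Every other assignment is strictly worse.

Max total: 305 pts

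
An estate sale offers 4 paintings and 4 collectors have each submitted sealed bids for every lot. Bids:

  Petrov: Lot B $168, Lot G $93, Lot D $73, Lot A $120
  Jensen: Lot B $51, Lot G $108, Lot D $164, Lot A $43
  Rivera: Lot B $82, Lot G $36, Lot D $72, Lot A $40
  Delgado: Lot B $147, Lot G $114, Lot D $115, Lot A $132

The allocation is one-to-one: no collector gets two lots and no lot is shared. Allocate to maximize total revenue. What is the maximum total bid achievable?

Treat this as an assignment problem: match each collector to one lot.
Optimal: Petrov→Lot B ($168), Jensen→Lot D ($164), Rivera→Lot G ($36), Delgado→Lot A ($132) — total 168+164+36+132 = $500.
Column-greedy (each lot in turn goes to its best remaining collector) gives $486, worse by 14.
Swapping Delgado↔Rivera (Delgado→Lot G $114, Rivera→Lot A $40) loses 14.
No other one-to-one assignment exceeds $500.

Max total: $500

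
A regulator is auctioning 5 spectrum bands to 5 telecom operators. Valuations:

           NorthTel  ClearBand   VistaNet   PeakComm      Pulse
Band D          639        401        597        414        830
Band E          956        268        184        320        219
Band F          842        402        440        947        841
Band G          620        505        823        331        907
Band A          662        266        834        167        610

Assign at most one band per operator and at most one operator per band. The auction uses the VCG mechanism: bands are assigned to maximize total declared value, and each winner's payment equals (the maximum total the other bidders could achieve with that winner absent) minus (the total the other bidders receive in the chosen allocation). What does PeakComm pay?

Efficient allocation: NorthTel→Band E ($956M), ClearBand→Band G ($505M), VistaNet→Band A ($834M), PeakComm→Band F ($947M), Pulse→Band D ($830M); total welfare W = $4072M.
PeakComm receives Band F at value $947M, so the others get W − 947 = $3125M.
Without PeakComm: best allocation of the remaining 4 bidders over all 5 bands is NorthTel→Band E ($956M), ClearBand→Band G ($505M), VistaNet→Band A ($834M), Pulse→Band F ($841M), total $3136M.
VCG payment = (others' best without PeakComm) − (others' welfare with PeakComm) = 3136 − 3125 = $11M.

PeakComm pays $11M.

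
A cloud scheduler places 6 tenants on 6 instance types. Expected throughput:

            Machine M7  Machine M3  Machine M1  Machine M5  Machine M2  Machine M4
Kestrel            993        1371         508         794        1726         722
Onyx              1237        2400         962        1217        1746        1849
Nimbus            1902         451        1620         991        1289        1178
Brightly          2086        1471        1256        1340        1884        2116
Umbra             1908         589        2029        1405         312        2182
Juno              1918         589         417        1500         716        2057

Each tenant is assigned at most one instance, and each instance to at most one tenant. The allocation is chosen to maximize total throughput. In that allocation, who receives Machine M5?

Optimal: Kestrel→Machine M2 (1726 ops/s), Onyx→Machine M3 (2400 ops/s), Nimbus→Machine M7 (1902 ops/s), Brightly→Machine M4 (2116 ops/s), Umbra→Machine M1 (2029 ops/s), Juno→Machine M5 (1500 ops/s) — total 1726+2400+1902+2116+2029+1500 = 11673 ops/s.
Max-entry greedy (repeatedly take the single best remaining cell) gives 11514 ops/s, worse by 159.
Next-best assignment: Kestrel→Machine M2, Onyx→Machine M3, Nimbus→Machine M1, Brightly→Machine M7, Umbra→Machine M4, Juno→Machine M5 = 11514 ops/s.
Juno's own top instance is Machine M4 (2057 ops/s), but forcing Juno→Machine M4 and reassigning the rest optimally gives only 11454 ops/s — worse by 219.

Juno receives Machine M5.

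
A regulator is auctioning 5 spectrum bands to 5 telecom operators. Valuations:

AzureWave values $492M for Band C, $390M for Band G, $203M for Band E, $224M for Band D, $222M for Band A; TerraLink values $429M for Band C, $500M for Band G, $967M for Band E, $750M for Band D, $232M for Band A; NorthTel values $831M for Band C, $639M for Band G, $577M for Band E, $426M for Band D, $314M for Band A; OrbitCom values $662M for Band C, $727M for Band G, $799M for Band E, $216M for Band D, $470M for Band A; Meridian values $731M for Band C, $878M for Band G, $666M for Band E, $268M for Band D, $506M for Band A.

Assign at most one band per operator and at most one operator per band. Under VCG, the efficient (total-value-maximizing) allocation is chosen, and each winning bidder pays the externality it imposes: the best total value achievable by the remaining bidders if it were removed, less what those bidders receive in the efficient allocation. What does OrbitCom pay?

OrbitCom pays $219M.

Efficient allocation: AzureWave→Band A ($222M), TerraLink→Band D ($750M), NorthTel→Band C ($831M), OrbitCom→Band E ($799M), Meridian→Band G ($878M); total welfare W = $3480M.
OrbitCom receives Band E at value $799M, so the others get W − 799 = $2681M.
Without OrbitCom: best allocation of the remaining 4 bidders over all 5 bands is AzureWave→Band D ($224M), TerraLink→Band E ($967M), NorthTel→Band C ($831M), Meridian→Band G ($878M), total $2900M.
VCG payment = (others' best without OrbitCom) − (others' welfare with OrbitCom) = 2900 − 2681 = $219M.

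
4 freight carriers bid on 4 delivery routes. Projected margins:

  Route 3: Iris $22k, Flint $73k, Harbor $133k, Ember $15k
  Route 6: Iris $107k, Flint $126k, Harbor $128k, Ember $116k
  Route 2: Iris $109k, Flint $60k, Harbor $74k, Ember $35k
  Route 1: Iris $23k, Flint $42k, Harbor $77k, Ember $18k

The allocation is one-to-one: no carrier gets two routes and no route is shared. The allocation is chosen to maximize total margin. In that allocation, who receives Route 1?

Optimal: Iris→Route 2 ($109k), Flint→Route 1 ($42k), Harbor→Route 3 ($133k), Ember→Route 6 ($116k) — total 109+42+133+116 = $400k.
Column-greedy (each route in turn goes to its best remaining carrier) gives $386k, worse by 14.
Next-best assignment: Iris→Route 2, Flint→Route 6, Harbor→Route 3, Ember→Route 1 = $386k.
Flint's own top route is Route 6 ($126k), but forcing Flint→Route 6 and reassigning the rest optimally gives only $386k — worse by 14.

Flint receives Route 1.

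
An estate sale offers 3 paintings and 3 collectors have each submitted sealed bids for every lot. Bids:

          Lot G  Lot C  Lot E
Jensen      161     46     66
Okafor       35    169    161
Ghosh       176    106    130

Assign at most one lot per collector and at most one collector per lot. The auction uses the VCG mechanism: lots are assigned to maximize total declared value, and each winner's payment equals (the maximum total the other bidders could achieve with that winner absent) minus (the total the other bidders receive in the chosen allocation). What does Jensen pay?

Efficient allocation: Jensen→Lot G ($161), Okafor→Lot C ($169), Ghosh→Lot E ($130); total welfare W = $460.
Jensen receives Lot G at value $161, so the others get W − 161 = $299.
Without Jensen: best allocation of the remaining 2 bidders over all 3 lots is Okafor→Lot C ($169), Ghosh→Lot G ($176), total $345.
VCG payment = (others' best without Jensen) − (others' welfare with Jensen) = 345 − 299 = $46.

Jensen pays $46.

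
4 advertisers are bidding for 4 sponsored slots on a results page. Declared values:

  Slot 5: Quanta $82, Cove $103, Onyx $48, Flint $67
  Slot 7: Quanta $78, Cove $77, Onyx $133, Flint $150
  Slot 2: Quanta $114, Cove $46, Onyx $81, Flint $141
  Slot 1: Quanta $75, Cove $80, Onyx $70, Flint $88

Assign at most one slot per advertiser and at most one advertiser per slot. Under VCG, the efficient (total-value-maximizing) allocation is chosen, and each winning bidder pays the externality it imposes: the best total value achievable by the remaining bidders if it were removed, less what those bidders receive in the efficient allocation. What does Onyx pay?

Onyx pays $48.

Efficient allocation: Quanta→Slot 1 ($75), Cove→Slot 5 ($103), Onyx→Slot 7 ($133), Flint→Slot 2 ($141); total welfare W = $452.
Onyx receives Slot 7 at value $133, so the others get W − 133 = $319.
Without Onyx: best allocation of the remaining 3 bidders over all 4 slots is Quanta→Slot 2 ($114), Cove→Slot 5 ($103), Flint→Slot 7 ($150), total $367.
VCG payment = (others' best without Onyx) − (others' welfare with Onyx) = 367 − 319 = $48.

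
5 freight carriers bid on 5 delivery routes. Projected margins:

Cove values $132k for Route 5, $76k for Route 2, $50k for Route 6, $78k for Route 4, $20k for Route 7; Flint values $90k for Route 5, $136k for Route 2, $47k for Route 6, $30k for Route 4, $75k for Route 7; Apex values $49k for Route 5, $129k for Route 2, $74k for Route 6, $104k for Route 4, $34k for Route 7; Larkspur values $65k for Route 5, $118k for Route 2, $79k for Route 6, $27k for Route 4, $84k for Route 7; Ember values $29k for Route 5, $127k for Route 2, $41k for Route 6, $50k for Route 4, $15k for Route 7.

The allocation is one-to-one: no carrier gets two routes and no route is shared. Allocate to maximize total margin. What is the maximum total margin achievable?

Optimal: Cove→Route 5 ($132k), Flint→Route 7 ($75k), Apex→Route 4 ($104k), Larkspur→Route 6 ($79k), Ember→Route 2 ($127k) — total 132+75+104+79+127 = $517k.
Column-greedy (each route in turn goes to its best remaining carrier) gives $466k, worse by 51.
Next-best assignment: Cove→Route 5, Flint→Route 2, Apex→Route 4, Larkspur→Route 7, Ember→Route 6 = $497k.
Swapping Ember↔Flint (Ember→Route 7 $15k, Flint→Route 2 $136k) loses 51.

Maximum total: $517k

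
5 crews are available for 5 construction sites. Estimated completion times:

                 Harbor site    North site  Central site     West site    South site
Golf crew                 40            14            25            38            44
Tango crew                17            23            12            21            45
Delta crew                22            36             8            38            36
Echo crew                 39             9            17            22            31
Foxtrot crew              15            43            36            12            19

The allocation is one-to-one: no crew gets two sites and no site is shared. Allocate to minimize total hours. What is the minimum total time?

Minimum total: 80 hours

Treat this as an assignment problem: match each crew to one site.
Optimal: Golf crew→North site (14 hours), Tango crew→Harbor site (17 hours), Delta crew→Central site (8 hours), Echo crew→West site (22 hours), Foxtrot crew→South site (19 hours) — total 14+17+8+22+19 = 80 hours.
Row-greedy (each crew in turn takes its cheapest remaining site) gives 89 hours, worse by 9.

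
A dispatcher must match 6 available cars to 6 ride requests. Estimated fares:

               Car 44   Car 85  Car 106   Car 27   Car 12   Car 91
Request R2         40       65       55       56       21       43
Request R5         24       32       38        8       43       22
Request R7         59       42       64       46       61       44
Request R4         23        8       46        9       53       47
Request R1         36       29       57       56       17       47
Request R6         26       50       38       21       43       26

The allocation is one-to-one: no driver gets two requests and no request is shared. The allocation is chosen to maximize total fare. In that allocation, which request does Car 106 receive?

Car 106 receives Request R1.

Optimal: Car 44→Request R7 ($59), Car 85→Request R6 ($50), Car 106→Request R1 ($57), Car 27→Request R2 ($56), Car 12→Request R5 ($43), Car 91→Request R4 ($47) — total 59+50+57+56+43+47 = $312.
Row-greedy (each driver in turn takes its best remaining request) gives $277, worse by 35.
Swapping Car 27↔Car 106 (Car 27→Request R1 $56, Car 106→Request R2 $55) loses 2.
Car 106's own top request is Request R7 ($64), but forcing Car 106→Request R7 and reassigning the rest optimally gives only $301 — worse by 11.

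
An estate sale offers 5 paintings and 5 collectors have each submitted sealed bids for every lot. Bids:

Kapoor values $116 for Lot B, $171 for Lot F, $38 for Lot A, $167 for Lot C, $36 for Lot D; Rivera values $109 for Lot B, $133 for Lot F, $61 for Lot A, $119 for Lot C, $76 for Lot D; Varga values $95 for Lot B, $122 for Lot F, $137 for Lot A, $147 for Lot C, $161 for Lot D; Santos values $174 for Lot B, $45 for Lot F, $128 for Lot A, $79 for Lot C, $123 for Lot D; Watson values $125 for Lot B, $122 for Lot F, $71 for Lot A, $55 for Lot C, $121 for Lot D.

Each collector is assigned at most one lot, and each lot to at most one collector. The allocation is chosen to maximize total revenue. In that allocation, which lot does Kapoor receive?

Optimal: Kapoor→Lot C ($167), Rivera→Lot F ($133), Varga→Lot A ($137), Santos→Lot B ($174), Watson→Lot D ($121) — total 167+133+137+174+121 = $732.
Row-greedy (each collector in turn takes its best remaining lot) gives $696, worse by 36.
Next-best assignment: Kapoor→Lot F, Rivera→Lot C, Varga→Lot A, Santos→Lot B, Watson→Lot D = $722.
Every other assignment is strictly worse.
Kapoor's own top lot is Lot F ($171), but forcing Kapoor→Lot F and reassigning the rest optimally gives only $722 — worse by 10.

Kapoor receives Lot C.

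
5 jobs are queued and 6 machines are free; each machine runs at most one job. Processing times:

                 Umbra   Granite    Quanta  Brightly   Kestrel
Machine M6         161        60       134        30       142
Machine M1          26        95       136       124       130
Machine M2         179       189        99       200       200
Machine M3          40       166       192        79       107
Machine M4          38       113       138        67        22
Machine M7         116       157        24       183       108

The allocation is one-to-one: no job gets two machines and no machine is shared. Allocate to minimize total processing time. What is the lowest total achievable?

Treat this as an assignment problem: match each job to one machine.
Optimal: Umbra→Machine M1 (26 min), Granite→Machine M6 (60 min), Quanta→Machine M7 (24 min), Brightly→Machine M3 (79 min), Kestrel→Machine M4 (22 min) — total 26+60+24+79+22 = 211 min.
Min-entry greedy (repeatedly take the single cheapest remaining cell) gives 268 min, worse by 57.
Swapping Quanta↔Brightly (Quanta→Machine M3 192 min, Brightly→Machine M7 183 min) adds 272.

Minimum total: 211 min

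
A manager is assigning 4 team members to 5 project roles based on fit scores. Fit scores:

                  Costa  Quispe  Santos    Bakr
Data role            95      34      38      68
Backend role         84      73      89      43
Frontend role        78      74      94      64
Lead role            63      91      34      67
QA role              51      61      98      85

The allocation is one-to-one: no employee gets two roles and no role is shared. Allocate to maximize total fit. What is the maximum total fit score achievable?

Optimal: Costa→Data role (95 pts), Quispe→Lead role (91 pts), Santos→Frontend role (94 pts), Bakr→QA role (85 pts) — total 95+91+94+85 = 365 pts.
Column-greedy (each role in turn goes to its best remaining employee) gives 325 pts, worse by 40.
Next-best assignment: Costa→Data role, Quispe→Lead role, Santos→Backend role, Bakr→QA role = 360 pts.

Maximum total: 365 pts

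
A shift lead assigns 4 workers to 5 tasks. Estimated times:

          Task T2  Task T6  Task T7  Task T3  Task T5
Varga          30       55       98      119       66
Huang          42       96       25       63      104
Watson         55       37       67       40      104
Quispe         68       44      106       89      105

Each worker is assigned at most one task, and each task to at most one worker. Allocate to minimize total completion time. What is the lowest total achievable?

Optimal: Varga→Task T2 (30 min), Huang→Task T7 (25 min), Watson→Task T3 (40 min), Quispe→Task T6 (44 min) — total 30+25+40+44 = 139 min.
Column-greedy (each task in turn goes to its cheapest remaining worker) gives 181 min, worse by 42.
Next-best assignment: Varga→Task T5, Huang→Task T7, Watson→Task T3, Quispe→Task T6 = 175 min.

Min total: 139 min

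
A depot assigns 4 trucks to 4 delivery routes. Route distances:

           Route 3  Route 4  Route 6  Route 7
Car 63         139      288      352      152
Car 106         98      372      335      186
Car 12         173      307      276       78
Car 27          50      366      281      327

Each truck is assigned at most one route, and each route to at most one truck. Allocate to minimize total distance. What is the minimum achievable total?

Minimum total: 745 km

This is the linear assignment problem.
Optimal: Car 63→Route 4 (288 km), Car 106→Route 3 (98 km), Car 12→Route 7 (78 km), Car 27→Route 6 (281 km) — total 288+98+78+281 = 745 km.
Row-greedy (each truck in turn takes its cheapest remaining route) gives 967 km, worse by 222.
Checked against all permutations: 745 km is optimal.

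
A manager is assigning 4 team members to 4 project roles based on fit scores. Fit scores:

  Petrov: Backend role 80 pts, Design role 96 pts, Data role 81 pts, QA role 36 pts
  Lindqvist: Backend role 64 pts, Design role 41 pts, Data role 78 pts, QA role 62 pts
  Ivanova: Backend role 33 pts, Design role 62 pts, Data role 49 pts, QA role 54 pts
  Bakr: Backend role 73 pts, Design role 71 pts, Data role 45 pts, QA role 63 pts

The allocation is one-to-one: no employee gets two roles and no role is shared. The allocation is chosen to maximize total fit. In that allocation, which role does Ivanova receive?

Ivanova receives QA role.

Optimal: Petrov→Design role (96 pts), Lindqvist→Data role (78 pts), Ivanova→QA role (54 pts), Bakr→Backend role (73 pts) — total 96+78+54+73 = 301 pts.
Column-greedy (each role in turn goes to its best remaining employee) gives 283 pts, worse by 18.
Next-best assignment: Petrov→Backend role, Lindqvist→Data role, Ivanova→Design role, Bakr→QA role = 283 pts.
Swapping Ivanova↔Lindqvist (Ivanova→Data role 49 pts, Lindqvist→QA role 62 pts) loses 21.
No other one-to-one assignment exceeds 301 pts.
Ivanova's own top role is Design role (62 pts), but forcing Ivanova→Design role and reassigning the rest optimally gives only 283 pts — worse by 18.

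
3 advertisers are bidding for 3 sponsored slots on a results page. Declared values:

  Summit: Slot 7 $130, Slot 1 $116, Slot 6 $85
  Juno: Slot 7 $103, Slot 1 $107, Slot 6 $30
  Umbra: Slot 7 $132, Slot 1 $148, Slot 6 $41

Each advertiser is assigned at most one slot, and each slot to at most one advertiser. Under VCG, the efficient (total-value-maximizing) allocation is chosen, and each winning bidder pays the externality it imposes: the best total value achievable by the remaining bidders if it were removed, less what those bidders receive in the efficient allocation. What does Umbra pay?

Umbra pays $49.

Efficient allocation: Summit→Slot 6 ($85), Juno→Slot 7 ($103), Umbra→Slot 1 ($148); total welfare W = $336.
Umbra receives Slot 1 at value $148, so the others get W − 148 = $188.
Without Umbra: best allocation of the remaining 2 bidders over all 3 slots is Summit→Slot 7 ($130), Juno→Slot 1 ($107), total $237.
VCG payment = (others' best without Umbra) − (others' welfare with Umbra) = 237 − 188 = $49.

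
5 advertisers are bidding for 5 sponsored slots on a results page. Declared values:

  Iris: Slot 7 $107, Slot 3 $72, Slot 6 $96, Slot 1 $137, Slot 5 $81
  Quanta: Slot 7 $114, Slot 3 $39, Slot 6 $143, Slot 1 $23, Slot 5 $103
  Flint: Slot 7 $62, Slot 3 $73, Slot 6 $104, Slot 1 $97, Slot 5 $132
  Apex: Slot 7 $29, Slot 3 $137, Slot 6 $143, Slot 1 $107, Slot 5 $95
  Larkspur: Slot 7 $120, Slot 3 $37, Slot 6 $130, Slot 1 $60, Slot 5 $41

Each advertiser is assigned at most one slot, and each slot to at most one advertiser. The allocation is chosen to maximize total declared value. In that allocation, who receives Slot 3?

Optimal: Iris→Slot 1 ($137), Quanta→Slot 6 ($143), Flint→Slot 5 ($132), Apex→Slot 3 ($137), Larkspur→Slot 7 ($120) — total 137+143+132+137+120 = $669.
Apex's own top slot is Slot 6 ($143), but forcing Apex→Slot 6 and reassigning the rest optimally gives only $576 — worse by 93.

Apex receives Slot 3.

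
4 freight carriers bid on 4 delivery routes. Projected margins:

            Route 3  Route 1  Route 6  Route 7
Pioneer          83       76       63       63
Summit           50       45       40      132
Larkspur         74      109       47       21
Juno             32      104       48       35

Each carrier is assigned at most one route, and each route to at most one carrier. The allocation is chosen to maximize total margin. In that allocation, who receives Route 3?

Optimal: Pioneer→Route 6 ($63k), Summit→Route 7 ($132k), Larkspur→Route 3 ($74k), Juno→Route 1 ($104k) — total 63+132+74+104 = $373k.
Max-entry greedy (repeatedly take the single best remaining cell) gives $372k, worse by 1.
Swapping Summit↔Pioneer (Summit→Route 6 $40k, Pioneer→Route 7 $63k) loses 92.
Larkspur's own top route is Route 1 ($109k), but forcing Larkspur→Route 1 and reassigning the rest optimally gives only $372k — worse by 1.

Larkspur receives Route 3.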